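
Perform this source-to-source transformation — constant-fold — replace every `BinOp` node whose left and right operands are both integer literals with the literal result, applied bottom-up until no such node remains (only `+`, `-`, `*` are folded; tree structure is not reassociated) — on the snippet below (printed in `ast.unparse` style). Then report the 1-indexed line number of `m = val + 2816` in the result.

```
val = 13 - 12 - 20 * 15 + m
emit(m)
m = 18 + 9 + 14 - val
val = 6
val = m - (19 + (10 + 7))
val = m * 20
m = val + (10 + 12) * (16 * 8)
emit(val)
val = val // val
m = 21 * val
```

7

Transformed code:
val = -299 + m
emit(m)
m = 41 - val
val = 6
val = m - 36
val = m * 20
m = val + 2816
emit(val)
val = val // val
m = 21 * val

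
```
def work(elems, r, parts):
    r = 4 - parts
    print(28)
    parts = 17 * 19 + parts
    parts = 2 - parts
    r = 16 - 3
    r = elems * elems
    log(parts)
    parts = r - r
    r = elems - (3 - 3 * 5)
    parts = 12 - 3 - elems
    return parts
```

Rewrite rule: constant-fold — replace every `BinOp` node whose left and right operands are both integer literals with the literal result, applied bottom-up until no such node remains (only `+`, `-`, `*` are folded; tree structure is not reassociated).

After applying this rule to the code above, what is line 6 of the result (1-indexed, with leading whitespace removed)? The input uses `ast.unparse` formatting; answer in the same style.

r = 13

Transformed code:
def work(elems, r, parts):
    r = 4 - parts
    print(28)
    parts = 323 + parts
    parts = 2 - parts
    r = 13
    r = elems * elems
    log(parts)
    parts = r - r
    r = elems - -12
    parts = 9 - elems
    return parts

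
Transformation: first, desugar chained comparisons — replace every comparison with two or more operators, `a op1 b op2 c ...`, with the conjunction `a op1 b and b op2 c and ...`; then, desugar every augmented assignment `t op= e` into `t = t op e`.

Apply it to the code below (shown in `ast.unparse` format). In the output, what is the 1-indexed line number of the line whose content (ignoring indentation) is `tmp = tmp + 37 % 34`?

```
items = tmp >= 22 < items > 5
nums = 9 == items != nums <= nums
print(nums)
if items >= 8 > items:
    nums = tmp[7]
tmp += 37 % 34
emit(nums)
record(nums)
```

6

Transformed code:
items = tmp >= 22 and 22 < items and (items > 5)
nums = 9 == items and items != nums and (nums <= nums)
print(nums)
if items >= 8 and 8 > items:
    nums = tmp[7]
tmp = tmp + 37 % 34
emit(nums)
record(nums)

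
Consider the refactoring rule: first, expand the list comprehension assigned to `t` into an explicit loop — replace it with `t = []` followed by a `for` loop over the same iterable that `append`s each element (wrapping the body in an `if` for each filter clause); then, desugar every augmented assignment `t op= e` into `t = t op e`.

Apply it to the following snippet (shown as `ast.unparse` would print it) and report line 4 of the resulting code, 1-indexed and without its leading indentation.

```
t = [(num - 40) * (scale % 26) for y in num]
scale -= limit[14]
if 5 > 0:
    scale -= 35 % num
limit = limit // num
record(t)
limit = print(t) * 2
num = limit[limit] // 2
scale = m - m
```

scale = scale - limit[14]

Transformed code:
t = []
for y in num:
    t.append((num - 40) * (scale % 26))
scale = scale - limit[14]
if 5 > 0:
    scale = scale - 35 % num
limit = limit // num
record(t)
limit = print(t) * 2
num = limit[limit] // 2
scale = m - m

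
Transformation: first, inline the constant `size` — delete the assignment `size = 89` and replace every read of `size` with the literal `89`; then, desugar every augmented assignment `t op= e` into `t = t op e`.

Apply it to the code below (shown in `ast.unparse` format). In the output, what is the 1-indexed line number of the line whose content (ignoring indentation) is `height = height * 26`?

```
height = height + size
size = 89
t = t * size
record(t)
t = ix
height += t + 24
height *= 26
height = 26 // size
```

6

Transformed code:
height = height + 89
t = t * 89
record(t)
t = ix
height = height + (t + 24)
height = height * 26
height = 26 // 89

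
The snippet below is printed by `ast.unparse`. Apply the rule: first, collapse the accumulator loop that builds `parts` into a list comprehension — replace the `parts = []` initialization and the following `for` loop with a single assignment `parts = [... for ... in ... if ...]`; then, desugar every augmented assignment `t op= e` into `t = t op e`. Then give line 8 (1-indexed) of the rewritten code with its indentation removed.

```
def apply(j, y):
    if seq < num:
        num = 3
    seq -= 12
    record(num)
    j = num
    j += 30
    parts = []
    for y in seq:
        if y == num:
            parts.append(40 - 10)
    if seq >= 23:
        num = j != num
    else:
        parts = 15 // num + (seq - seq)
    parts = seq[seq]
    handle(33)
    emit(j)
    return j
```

Transformed code:
def apply(j, y):
    if seq < num:
        num = 3
    seq = seq - 12
    record(num)
    j = num
    j = j + 30
    parts = [40 - 10 for y in seq if y == num]
    if seq >= 23:
        num = j != num
    else:
        parts = 15 // num + (seq - seq)
    parts = seq[seq]
    handle(33)
    emit(j)
    return j

parts = [40 - 10 for y in seq if y == num]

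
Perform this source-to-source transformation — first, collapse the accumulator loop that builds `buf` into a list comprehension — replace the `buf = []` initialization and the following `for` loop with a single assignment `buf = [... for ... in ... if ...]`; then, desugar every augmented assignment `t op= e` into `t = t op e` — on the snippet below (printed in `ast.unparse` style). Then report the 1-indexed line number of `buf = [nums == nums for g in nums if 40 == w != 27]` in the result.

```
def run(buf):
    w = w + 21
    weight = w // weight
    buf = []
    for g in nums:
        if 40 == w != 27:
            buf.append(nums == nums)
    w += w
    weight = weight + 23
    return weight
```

Transformed code:
def run(buf):
    w = w + 21
    weight = w // weight
    buf = [nums == nums for g in nums if 40 == w != 27]
    w = w + w
    weight = weight + 23
    return weight

4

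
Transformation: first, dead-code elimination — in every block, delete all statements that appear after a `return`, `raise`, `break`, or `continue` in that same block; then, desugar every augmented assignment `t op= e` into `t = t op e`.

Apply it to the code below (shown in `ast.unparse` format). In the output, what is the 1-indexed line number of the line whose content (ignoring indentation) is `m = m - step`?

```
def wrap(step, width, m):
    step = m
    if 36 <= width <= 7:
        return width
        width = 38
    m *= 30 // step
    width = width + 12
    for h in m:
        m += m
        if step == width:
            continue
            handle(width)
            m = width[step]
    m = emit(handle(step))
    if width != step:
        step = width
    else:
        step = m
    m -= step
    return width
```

16

Transformed code:
def wrap(step, width, m):
    step = m
    if 36 <= width <= 7:
        return width
    m = m * (30 // step)
    width = width + 12
    for h in m:
        m = m + m
        if step == width:
            continue
    m = emit(handle(step))
    if width != step:
        step = width
    else:
        step = m
    m = m - step
    return width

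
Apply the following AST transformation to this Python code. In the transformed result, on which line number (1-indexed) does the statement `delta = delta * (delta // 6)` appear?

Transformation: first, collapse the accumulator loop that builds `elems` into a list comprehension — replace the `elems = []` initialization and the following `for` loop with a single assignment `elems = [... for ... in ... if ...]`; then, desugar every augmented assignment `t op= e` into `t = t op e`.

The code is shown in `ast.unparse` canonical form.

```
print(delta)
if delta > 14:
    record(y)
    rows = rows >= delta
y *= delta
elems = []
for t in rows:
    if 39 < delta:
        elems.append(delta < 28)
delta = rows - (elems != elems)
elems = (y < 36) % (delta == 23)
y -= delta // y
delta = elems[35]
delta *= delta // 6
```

Transformed code:
print(delta)
if delta > 14:
    record(y)
    rows = rows >= delta
y = y * delta
elems = [delta < 28 for t in rows if 39 < delta]
delta = rows - (elems != elems)
elems = (y < 36) % (delta == 23)
y = y - delta // y
delta = elems[35]
delta = delta * (delta // 6)

11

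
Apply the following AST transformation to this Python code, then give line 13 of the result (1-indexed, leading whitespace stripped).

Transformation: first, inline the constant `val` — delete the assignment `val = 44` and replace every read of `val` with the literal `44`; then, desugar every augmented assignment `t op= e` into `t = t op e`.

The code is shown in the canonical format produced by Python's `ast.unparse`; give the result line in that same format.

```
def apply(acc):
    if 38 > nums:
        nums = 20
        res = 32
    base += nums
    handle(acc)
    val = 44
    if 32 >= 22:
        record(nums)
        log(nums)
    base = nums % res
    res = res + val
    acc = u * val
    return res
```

Transformed code:
def apply(acc):
    if 38 > nums:
        nums = 20
        res = 32
    base = base + nums
    handle(acc)
    if 32 >= 22:
        record(nums)
        log(nums)
    base = nums % res
    res = res + 44
    acc = u * 44
    return res

return res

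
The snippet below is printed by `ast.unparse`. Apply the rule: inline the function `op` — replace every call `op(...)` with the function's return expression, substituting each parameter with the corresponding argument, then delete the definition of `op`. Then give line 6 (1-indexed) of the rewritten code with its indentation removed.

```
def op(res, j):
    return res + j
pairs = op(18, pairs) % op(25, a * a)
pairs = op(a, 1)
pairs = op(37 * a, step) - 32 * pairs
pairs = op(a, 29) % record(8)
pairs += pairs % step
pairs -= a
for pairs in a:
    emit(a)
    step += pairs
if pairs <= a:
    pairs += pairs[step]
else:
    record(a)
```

Transformed code:
pairs = (18 + pairs) % (25 + a * a)
pairs = a + 1
pairs = 37 * a + step - 32 * pairs
pairs = (a + 29) % record(8)
pairs += pairs % step
pairs -= a
for pairs in a:
    emit(a)
    step += pairs
if pairs <= a:
    pairs += pairs[step]
else:
    record(a)

pairs -= a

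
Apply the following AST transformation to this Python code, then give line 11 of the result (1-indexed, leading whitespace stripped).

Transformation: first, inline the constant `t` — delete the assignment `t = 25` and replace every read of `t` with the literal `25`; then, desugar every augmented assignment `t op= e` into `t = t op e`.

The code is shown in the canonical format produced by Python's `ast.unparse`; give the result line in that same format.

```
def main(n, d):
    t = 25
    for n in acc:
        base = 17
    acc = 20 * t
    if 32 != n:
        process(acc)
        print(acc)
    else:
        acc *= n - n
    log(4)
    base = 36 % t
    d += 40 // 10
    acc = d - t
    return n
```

Transformed code:
def main(n, d):
    for n in acc:
        base = 17
    acc = 20 * 25
    if 32 != n:
        process(acc)
        print(acc)
    else:
        acc = acc * (n - n)
    log(4)
    base = 36 % 25
    d = d + 40 // 10
    acc = d - 25
    return n

base = 36 % 25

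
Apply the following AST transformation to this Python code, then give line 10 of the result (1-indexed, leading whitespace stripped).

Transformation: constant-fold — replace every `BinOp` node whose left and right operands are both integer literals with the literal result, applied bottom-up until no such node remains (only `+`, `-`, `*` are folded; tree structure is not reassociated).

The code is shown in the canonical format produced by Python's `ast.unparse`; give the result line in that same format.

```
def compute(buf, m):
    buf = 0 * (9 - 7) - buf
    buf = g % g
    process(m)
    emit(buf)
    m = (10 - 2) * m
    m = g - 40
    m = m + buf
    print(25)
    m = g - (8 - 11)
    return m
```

m = g - -3

Transformed code:
def compute(buf, m):
    buf = 0 - buf
    buf = g % g
    process(m)
    emit(buf)
    m = 8 * m
    m = g - 40
    m = m + buf
    print(25)
    m = g - -3
    return m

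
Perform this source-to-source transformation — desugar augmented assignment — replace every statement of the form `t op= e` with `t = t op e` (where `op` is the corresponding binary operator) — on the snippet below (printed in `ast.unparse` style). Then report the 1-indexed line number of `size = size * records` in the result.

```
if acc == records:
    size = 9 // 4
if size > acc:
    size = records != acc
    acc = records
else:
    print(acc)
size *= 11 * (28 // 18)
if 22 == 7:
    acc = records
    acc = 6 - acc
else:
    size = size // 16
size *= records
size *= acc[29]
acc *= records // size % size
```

Transformed code:
if acc == records:
    size = 9 // 4
if size > acc:
    size = records != acc
    acc = records
else:
    print(acc)
size = size * (11 * (28 // 18))
if 22 == 7:
    acc = records
    acc = 6 - acc
else:
    size = size // 16
size = size * records
size = size * acc[29]
acc = acc * (records // size % size)

14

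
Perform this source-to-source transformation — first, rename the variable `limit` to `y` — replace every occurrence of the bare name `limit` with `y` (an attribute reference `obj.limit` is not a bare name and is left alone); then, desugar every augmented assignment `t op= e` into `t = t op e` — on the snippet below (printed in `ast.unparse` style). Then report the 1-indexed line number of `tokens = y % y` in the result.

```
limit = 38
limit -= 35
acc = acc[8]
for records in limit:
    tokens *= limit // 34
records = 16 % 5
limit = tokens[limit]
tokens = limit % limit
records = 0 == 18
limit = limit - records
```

8

Transformed code:
y = 38
y = y - 35
acc = acc[8]
for records in y:
    tokens = tokens * (y // 34)
records = 16 % 5
y = tokens[y]
tokens = y % y
records = 0 == 18
y = y - records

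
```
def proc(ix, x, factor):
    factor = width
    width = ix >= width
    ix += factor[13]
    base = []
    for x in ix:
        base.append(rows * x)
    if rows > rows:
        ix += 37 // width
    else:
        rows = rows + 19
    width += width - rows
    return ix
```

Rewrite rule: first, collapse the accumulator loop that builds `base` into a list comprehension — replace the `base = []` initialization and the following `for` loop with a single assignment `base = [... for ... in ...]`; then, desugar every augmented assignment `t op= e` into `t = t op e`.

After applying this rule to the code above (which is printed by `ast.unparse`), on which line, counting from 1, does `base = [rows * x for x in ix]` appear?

Transformed code:
def proc(ix, x, factor):
    factor = width
    width = ix >= width
    ix = ix + factor[13]
    base = [rows * x for x in ix]
    if rows > rows:
        ix = ix + 37 // width
    else:
        rows = rows + 19
    width = width + (width - rows)
    return ix

5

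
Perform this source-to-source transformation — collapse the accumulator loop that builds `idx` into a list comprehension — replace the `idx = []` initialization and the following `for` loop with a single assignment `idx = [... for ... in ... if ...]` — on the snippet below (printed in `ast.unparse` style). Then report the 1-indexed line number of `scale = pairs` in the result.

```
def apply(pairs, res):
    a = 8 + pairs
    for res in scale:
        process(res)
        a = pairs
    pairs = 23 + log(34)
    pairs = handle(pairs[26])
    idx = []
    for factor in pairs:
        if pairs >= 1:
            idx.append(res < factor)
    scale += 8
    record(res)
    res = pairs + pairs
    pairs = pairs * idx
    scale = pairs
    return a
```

Transformed code:
def apply(pairs, res):
    a = 8 + pairs
    for res in scale:
        process(res)
        a = pairs
    pairs = 23 + log(34)
    pairs = handle(pairs[26])
    idx = [res < factor for factor in pairs if pairs >= 1]
    scale += 8
    record(res)
    res = pairs + pairs
    pairs = pairs * idx
    scale = pairs
    return a

13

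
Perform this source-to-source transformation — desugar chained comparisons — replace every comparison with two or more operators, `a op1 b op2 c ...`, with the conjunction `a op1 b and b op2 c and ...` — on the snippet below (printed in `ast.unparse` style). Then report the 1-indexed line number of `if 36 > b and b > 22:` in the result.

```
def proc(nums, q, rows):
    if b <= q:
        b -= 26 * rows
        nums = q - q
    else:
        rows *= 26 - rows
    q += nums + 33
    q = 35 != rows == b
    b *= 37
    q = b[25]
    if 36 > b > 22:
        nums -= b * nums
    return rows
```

Transformed code:
def proc(nums, q, rows):
    if b <= q:
        b -= 26 * rows
        nums = q - q
    else:
        rows *= 26 - rows
    q += nums + 33
    q = 35 != rows and rows == b
    b *= 37
    q = b[25]
    if 36 > b and b > 22:
        nums -= b * nums
    return rows

11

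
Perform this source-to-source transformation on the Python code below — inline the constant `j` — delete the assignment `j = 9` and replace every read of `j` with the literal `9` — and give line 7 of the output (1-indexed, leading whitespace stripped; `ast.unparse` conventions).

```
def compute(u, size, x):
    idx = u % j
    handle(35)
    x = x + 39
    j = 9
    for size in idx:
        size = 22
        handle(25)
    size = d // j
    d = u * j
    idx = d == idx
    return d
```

Transformed code:
def compute(u, size, x):
    idx = u % 9
    handle(35)
    x = x + 39
    for size in idx:
        size = 22
        handle(25)
    size = d // 9
    d = u * 9
    idx = d == idx
    return d

handle(25)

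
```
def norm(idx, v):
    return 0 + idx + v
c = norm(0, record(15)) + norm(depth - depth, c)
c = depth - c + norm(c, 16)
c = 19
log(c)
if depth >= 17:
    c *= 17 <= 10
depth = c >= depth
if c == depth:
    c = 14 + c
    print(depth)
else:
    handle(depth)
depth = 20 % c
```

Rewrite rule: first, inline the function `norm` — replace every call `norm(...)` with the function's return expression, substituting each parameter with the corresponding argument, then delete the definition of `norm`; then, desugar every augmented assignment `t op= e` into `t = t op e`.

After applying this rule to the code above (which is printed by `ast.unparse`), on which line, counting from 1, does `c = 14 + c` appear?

Transformed code:
c = 0 + 0 + record(15) + (0 + (depth - depth) + c)
c = depth - c + (0 + c + 16)
c = 19
log(c)
if depth >= 17:
    c = c * (17 <= 10)
depth = c >= depth
if c == depth:
    c = 14 + c
    print(depth)
else:
    handle(depth)
depth = 20 % c

9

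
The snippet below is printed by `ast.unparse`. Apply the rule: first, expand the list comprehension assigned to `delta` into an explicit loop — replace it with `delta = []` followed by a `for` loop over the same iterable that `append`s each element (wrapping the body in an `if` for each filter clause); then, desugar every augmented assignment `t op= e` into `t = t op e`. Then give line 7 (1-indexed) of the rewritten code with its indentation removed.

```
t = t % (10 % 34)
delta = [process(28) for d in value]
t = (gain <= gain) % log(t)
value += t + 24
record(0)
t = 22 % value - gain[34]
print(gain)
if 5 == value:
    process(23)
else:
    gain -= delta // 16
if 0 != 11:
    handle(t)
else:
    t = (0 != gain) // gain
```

record(0)

Transformed code:
t = t % (10 % 34)
delta = []
for d in value:
    delta.append(process(28))
t = (gain <= gain) % log(t)
value = value + (t + 24)
record(0)
t = 22 % value - gain[34]
print(gain)
if 5 == value:
    process(23)
else:
    gain = gain - delta // 16
if 0 != 11:
    handle(t)
else:
    t = (0 != gain) // gain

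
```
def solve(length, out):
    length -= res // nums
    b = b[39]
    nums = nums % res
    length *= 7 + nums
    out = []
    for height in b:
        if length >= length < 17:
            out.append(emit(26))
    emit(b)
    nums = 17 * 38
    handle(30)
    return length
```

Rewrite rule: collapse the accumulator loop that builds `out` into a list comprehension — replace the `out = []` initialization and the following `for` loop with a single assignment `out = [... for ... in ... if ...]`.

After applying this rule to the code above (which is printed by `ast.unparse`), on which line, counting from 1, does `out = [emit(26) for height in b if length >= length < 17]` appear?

6

Transformed code:
def solve(length, out):
    length -= res // nums
    b = b[39]
    nums = nums % res
    length *= 7 + nums
    out = [emit(26) for height in b if length >= length < 17]
    emit(b)
    nums = 17 * 38
    handle(30)
    return length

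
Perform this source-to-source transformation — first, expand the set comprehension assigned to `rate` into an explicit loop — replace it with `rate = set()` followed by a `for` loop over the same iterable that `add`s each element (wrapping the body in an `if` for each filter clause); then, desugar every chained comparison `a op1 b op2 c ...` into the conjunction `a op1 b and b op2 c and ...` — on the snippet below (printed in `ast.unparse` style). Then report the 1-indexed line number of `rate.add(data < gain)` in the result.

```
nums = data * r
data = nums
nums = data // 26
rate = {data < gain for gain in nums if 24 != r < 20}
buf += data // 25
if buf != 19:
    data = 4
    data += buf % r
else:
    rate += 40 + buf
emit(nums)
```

Transformed code:
nums = data * r
data = nums
nums = data // 26
rate = set()
for gain in nums:
    if 24 != r and r < 20:
        rate.add(data < gain)
buf += data // 25
if buf != 19:
    data = 4
    data += buf % r
else:
    rate += 40 + buf
emit(nums)

7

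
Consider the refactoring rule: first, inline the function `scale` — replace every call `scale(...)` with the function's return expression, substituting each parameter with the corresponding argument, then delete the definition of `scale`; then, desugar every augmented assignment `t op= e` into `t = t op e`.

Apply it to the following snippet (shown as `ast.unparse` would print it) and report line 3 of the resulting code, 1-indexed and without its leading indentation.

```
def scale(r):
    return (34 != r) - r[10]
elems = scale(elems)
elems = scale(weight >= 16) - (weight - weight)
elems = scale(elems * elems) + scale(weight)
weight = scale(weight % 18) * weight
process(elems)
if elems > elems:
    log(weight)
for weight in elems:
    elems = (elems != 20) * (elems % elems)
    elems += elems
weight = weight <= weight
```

elems = (34 != elems * elems) - (elems * elems)[10] + ((34 != weight) - weight[10])

Transformed code:
elems = (34 != elems) - elems[10]
elems = (34 != (weight >= 16)) - (weight >= 16)[10] - (weight - weight)
elems = (34 != elems * elems) - (elems * elems)[10] + ((34 != weight) - weight[10])
weight = ((34 != weight % 18) - (weight % 18)[10]) * weight
process(elems)
if elems > elems:
    log(weight)
for weight in elems:
    elems = (elems != 20) * (elems % elems)
    elems = elems + elems
weight = weight <= weight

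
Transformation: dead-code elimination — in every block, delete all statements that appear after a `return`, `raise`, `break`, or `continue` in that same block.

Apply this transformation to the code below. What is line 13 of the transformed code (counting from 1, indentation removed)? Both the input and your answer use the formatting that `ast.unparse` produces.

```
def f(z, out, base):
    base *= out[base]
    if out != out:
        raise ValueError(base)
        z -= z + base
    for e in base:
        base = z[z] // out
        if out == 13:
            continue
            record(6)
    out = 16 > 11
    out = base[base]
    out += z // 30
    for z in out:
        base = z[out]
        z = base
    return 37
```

base = z[out]

Transformed code:
def f(z, out, base):
    base *= out[base]
    if out != out:
        raise ValueError(base)
    for e in base:
        base = z[z] // out
        if out == 13:
            continue
    out = 16 > 11
    out = base[base]
    out += z // 30
    for z in out:
        base = z[out]
        z = base
    return 37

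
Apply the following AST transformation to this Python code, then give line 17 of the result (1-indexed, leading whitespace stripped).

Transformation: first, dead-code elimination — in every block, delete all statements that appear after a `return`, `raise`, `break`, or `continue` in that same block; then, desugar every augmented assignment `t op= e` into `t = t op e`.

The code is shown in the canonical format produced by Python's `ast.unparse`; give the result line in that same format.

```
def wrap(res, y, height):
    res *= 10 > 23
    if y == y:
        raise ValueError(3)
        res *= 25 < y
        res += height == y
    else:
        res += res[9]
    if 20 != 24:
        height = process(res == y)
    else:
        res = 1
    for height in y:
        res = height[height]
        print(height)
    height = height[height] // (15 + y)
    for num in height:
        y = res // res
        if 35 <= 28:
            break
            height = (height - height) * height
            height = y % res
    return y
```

Transformed code:
def wrap(res, y, height):
    res = res * (10 > 23)
    if y == y:
        raise ValueError(3)
    else:
        res = res + res[9]
    if 20 != 24:
        height = process(res == y)
    else:
        res = 1
    for height in y:
        res = height[height]
        print(height)
    height = height[height] // (15 + y)
    for num in height:
        y = res // res
        if 35 <= 28:
            break
    return y

if 35 <= 28:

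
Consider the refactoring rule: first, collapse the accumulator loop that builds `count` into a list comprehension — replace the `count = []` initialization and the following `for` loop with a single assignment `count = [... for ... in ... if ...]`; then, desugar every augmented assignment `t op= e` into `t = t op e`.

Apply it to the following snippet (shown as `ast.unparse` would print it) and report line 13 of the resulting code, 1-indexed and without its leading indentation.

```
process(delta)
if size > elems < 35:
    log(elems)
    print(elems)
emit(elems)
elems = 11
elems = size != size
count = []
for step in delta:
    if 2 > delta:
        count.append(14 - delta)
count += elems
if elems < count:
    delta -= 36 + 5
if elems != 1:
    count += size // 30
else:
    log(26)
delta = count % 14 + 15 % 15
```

Transformed code:
process(delta)
if size > elems < 35:
    log(elems)
    print(elems)
emit(elems)
elems = 11
elems = size != size
count = [14 - delta for step in delta if 2 > delta]
count = count + elems
if elems < count:
    delta = delta - (36 + 5)
if elems != 1:
    count = count + size // 30
else:
    log(26)
delta = count % 14 + 15 % 15

count = count + size // 30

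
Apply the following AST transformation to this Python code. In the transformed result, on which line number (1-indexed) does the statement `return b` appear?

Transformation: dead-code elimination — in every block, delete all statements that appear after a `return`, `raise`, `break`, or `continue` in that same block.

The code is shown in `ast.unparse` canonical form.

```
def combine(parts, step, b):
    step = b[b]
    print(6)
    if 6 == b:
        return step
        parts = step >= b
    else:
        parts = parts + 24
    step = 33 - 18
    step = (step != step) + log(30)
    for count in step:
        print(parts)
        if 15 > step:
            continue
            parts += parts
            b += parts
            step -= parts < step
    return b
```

14

Transformed code:
def combine(parts, step, b):
    step = b[b]
    print(6)
    if 6 == b:
        return step
    else:
        parts = parts + 24
    step = 33 - 18
    step = (step != step) + log(30)
    for count in step:
        print(parts)
        if 15 > step:
            continue
    return b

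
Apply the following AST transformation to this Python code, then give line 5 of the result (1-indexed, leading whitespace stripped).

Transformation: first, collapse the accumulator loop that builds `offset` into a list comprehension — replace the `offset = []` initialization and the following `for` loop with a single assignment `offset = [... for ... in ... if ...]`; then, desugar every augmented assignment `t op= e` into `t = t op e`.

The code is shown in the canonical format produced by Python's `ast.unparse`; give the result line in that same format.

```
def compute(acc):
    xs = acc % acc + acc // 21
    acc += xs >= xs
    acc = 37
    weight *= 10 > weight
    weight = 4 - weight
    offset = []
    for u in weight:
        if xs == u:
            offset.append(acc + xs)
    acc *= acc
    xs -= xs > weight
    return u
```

weight = weight * (10 > weight)

Transformed code:
def compute(acc):
    xs = acc % acc + acc // 21
    acc = acc + (xs >= xs)
    acc = 37
    weight = weight * (10 > weight)
    weight = 4 - weight
    offset = [acc + xs for u in weight if xs == u]
    acc = acc * acc
    xs = xs - (xs > weight)
    return u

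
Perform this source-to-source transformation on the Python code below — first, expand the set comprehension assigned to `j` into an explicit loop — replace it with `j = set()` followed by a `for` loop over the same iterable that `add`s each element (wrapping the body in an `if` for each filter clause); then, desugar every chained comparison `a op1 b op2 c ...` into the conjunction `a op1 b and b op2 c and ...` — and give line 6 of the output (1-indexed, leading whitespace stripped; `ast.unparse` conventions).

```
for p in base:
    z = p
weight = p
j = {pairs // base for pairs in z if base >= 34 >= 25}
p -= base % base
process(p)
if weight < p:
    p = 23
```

Transformed code:
for p in base:
    z = p
weight = p
j = set()
for pairs in z:
    if base >= 34 and 34 >= 25:
        j.add(pairs // base)
p -= base % base
process(p)
if weight < p:
    p = 23

if base >= 34 and 34 >= 25:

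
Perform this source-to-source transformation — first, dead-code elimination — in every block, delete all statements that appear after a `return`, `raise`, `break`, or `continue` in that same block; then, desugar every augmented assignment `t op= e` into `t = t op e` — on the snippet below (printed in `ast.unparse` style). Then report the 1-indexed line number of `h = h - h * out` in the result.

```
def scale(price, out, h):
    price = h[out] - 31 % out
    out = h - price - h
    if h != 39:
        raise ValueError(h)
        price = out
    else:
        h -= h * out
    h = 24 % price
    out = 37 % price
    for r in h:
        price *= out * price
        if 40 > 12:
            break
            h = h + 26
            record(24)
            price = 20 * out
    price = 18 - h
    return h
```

7

Transformed code:
def scale(price, out, h):
    price = h[out] - 31 % out
    out = h - price - h
    if h != 39:
        raise ValueError(h)
    else:
        h = h - h * out
    h = 24 % price
    out = 37 % price
    for r in h:
        price = price * (out * price)
        if 40 > 12:
            break
    price = 18 - h
    return h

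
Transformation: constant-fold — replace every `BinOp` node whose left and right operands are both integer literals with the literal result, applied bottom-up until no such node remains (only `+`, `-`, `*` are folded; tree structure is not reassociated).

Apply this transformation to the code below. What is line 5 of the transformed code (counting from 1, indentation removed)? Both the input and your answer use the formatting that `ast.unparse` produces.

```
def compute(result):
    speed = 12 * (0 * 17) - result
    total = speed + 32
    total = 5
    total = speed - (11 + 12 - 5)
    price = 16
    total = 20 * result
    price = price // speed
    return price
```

total = speed - 18

Transformed code:
def compute(result):
    speed = 0 - result
    total = speed + 32
    total = 5
    total = speed - 18
    price = 16
    total = 20 * result
    price = price // speed
    return price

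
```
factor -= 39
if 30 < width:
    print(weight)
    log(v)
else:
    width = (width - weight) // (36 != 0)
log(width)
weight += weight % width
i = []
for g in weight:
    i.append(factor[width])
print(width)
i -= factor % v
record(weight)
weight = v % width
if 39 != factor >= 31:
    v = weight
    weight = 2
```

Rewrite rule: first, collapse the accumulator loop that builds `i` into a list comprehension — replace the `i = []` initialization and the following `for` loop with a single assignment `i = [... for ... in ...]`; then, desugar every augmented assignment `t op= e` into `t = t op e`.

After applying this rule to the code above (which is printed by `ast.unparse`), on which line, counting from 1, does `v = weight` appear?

Transformed code:
factor = factor - 39
if 30 < width:
    print(weight)
    log(v)
else:
    width = (width - weight) // (36 != 0)
log(width)
weight = weight + weight % width
i = [factor[width] for g in weight]
print(width)
i = i - factor % v
record(weight)
weight = v % width
if 39 != factor >= 31:
    v = weight
    weight = 2

15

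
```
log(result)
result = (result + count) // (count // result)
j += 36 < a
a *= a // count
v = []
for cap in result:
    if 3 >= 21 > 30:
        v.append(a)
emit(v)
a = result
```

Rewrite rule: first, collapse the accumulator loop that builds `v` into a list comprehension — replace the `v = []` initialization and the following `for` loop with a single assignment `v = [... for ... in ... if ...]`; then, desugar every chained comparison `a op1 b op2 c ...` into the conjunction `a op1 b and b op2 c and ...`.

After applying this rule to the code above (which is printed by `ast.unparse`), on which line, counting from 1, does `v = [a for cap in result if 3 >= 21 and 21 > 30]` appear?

Transformed code:
log(result)
result = (result + count) // (count // result)
j += 36 < a
a *= a // count
v = [a for cap in result if 3 >= 21 and 21 > 30]
emit(v)
a = result

5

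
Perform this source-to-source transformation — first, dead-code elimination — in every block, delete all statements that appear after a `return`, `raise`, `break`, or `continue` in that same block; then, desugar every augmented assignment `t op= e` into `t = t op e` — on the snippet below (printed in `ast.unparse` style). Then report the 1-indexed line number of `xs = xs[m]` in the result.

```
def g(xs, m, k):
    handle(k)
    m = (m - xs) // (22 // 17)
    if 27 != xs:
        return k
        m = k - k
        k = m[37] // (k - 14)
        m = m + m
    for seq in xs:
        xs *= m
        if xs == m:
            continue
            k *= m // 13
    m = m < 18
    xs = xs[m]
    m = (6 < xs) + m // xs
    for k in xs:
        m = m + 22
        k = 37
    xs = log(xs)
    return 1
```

11

Transformed code:
def g(xs, m, k):
    handle(k)
    m = (m - xs) // (22 // 17)
    if 27 != xs:
        return k
    for seq in xs:
        xs = xs * m
        if xs == m:
            continue
    m = m < 18
    xs = xs[m]
    m = (6 < xs) + m // xs
    for k in xs:
        m = m + 22
        k = 37
    xs = log(xs)
    return 1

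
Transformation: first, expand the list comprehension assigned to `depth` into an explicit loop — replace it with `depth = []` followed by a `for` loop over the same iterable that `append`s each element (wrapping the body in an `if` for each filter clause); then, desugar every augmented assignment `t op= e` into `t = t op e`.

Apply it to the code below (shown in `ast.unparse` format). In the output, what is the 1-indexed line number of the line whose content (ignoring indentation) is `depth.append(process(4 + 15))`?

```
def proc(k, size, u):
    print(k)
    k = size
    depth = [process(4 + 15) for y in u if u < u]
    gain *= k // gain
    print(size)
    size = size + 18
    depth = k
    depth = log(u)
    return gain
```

7

Transformed code:
def proc(k, size, u):
    print(k)
    k = size
    depth = []
    for y in u:
        if u < u:
            depth.append(process(4 + 15))
    gain = gain * (k // gain)
    print(size)
    size = size + 18
    depth = k
    depth = log(u)
    return gain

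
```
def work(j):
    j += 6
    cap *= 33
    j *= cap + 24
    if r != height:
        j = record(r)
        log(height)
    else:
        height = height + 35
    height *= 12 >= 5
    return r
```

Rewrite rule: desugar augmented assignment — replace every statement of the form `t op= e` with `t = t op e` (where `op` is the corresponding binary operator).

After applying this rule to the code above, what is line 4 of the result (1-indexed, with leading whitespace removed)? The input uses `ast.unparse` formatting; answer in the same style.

Transformed code:
def work(j):
    j = j + 6
    cap = cap * 33
    j = j * (cap + 24)
    if r != height:
        j = record(r)
        log(height)
    else:
        height = height + 35
    height = height * (12 >= 5)
    return r

j = j * (cap + 24)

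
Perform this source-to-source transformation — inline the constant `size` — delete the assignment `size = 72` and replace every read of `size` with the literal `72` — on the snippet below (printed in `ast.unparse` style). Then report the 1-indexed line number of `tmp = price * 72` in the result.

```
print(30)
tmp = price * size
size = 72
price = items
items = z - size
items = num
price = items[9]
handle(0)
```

Transformed code:
print(30)
tmp = price * 72
price = items
items = z - 72
items = num
price = items[9]
handle(0)

2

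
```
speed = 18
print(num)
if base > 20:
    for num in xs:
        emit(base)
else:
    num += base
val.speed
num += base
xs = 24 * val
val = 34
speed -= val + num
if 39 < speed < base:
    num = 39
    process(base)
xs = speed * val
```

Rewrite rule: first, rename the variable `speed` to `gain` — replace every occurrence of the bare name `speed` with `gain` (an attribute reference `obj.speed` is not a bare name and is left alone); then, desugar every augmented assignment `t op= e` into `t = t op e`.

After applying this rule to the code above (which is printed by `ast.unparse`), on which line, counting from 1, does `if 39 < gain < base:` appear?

Transformed code:
gain = 18
print(num)
if base > 20:
    for num in xs:
        emit(base)
else:
    num = num + base
val.speed
num = num + base
xs = 24 * val
val = 34
gain = gain - (val + num)
if 39 < gain < base:
    num = 39
    process(base)
xs = gain * val

13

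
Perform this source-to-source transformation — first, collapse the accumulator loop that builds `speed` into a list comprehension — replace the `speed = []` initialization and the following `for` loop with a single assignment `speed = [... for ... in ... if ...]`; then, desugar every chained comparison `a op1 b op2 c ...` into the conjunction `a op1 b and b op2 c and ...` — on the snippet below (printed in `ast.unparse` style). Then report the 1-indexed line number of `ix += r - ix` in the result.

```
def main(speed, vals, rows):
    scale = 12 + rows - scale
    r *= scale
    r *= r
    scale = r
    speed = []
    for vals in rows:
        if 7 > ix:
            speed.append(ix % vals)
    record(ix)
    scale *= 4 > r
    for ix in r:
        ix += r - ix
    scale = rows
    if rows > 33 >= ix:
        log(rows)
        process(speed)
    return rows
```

Transformed code:
def main(speed, vals, rows):
    scale = 12 + rows - scale
    r *= scale
    r *= r
    scale = r
    speed = [ix % vals for vals in rows if 7 > ix]
    record(ix)
    scale *= 4 > r
    for ix in r:
        ix += r - ix
    scale = rows
    if rows > 33 and 33 >= ix:
        log(rows)
        process(speed)
    return rows

10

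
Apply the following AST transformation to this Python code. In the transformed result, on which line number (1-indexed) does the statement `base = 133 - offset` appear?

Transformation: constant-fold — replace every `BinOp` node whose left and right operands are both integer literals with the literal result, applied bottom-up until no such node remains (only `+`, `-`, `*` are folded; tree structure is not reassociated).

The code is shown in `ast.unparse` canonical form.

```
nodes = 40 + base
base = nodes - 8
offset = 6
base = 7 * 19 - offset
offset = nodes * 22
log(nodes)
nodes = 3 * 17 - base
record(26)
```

4

Transformed code:
nodes = 40 + base
base = nodes - 8
offset = 6
base = 133 - offset
offset = nodes * 22
log(nodes)
nodes = 51 - base
record(26)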